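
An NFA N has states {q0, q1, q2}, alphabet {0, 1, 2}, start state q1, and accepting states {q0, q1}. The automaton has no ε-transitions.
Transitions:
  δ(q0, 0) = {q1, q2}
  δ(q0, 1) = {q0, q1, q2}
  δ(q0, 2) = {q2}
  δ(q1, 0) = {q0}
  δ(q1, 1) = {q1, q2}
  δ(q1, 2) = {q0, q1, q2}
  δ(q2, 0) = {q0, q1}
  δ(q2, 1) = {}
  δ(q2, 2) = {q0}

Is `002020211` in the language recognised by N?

accepted

Start: {q1}
read 0: {q0}
read 0: {q1, q2}
read 2: {q0, q1, q2}
read 0: {q0, q1, q2}
read 2: {q0, q1, q2}
read 0: {q0, q1, q2}
read 2: {q0, q1, q2}
read 1: {q0, q1, q2}
read 1: {q0, q1, q2}
Reachable ∩ accepting = {q0, q1} — nonempty.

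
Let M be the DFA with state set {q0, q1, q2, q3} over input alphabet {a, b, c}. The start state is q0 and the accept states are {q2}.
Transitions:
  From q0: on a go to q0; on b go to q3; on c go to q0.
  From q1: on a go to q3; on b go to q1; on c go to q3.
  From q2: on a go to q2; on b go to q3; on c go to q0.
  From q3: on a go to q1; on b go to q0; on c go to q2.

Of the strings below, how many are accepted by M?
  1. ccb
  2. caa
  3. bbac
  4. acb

0

ccb: rejected
caa: rejected
bbac: rejected
acb: rejected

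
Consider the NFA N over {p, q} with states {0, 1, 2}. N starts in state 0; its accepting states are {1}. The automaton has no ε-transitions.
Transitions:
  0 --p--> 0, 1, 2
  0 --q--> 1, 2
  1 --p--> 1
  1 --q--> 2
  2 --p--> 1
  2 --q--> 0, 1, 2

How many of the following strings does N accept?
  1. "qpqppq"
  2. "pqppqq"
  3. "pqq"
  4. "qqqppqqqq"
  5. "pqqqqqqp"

"qpqppq": rejected
"pqppqq": accepted
"pqq": accepted
"qqqppqqqq": accepted
"pqqqqqqp": accepted

4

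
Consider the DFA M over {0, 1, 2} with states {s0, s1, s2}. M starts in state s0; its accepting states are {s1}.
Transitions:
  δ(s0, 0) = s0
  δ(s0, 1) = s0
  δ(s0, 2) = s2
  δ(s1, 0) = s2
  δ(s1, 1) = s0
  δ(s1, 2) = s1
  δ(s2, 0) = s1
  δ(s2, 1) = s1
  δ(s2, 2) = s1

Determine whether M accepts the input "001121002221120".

s0 --0--> s0
s0 --0--> s0
s0 --1--> s0
s0 --1--> s0
s0 --2--> s2
s2 --1--> s1
s1 --0--> s2
s2 --0--> s1
s1 --2--> s1
s1 --2--> s1
s1 --2--> s1
s1 --1--> s0
s0 --1--> s0
s0 --2--> s2
s2 --0--> s1
End in state s1, which is an accepting state.

accepted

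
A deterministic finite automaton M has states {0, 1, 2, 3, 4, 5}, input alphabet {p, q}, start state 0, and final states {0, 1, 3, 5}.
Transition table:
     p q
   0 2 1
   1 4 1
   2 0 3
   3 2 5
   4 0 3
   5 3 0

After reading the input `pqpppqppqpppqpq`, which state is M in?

3

0 --p--> 2
2 --q--> 3
3 --p--> 2
2 --p--> 0
0 --p--> 2
2 --q--> 3
3 --p--> 2
2 --p--> 0
0 --q--> 1
1 --p--> 4
4 --p--> 0
0 --p--> 2
2 --q--> 3
3 --p--> 2
2 --q--> 3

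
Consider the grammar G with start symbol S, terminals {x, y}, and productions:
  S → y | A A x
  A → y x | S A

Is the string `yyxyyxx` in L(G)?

S ⇒ AAx ⇒ SAAx ⇒ yAAx ⇒ yyxAx ⇒ yyxSAx ⇒ yyxyAx ⇒ yyxyyxx

yes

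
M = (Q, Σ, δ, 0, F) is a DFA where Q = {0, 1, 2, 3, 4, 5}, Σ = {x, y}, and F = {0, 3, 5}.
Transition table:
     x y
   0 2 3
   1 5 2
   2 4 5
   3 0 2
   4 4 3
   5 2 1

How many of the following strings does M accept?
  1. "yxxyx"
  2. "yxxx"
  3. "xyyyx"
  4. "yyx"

"yxxyx": rejected
"yxxx": rejected
"xyyyx": rejected
"yyx": rejected

0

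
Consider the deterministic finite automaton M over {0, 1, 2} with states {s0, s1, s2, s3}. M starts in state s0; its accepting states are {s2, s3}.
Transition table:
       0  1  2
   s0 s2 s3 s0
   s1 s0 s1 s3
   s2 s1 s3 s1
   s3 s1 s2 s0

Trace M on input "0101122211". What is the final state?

s0 --0--> s2
s2 --1--> s3
s3 --0--> s1
s1 --1--> s1
s1 --1--> s1
s1 --2--> s3
s3 --2--> s0
s0 --2--> s0
s0 --1--> s3
s3 --1--> s2

s2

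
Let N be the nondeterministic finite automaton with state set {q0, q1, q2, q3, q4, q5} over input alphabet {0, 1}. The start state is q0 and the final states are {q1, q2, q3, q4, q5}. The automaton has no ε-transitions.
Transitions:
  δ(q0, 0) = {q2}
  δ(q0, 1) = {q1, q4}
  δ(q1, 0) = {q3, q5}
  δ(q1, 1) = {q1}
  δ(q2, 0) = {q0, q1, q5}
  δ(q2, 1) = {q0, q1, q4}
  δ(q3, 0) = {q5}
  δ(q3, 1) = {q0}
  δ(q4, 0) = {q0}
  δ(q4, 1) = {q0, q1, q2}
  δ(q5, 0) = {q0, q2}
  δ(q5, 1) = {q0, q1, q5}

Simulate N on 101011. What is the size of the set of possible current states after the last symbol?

5

Start: {q0}
read 1: {q1, q4}
read 0: {q0, q3, q5}
read 1: {q0, q1, q4, q5}
read 0: {q0, q2, q3, q5}
read 1: {q0, q1, q4, q5}
read 1: {q0, q1, q2, q4, q5}
Final reachable set {q0, q1, q2, q4, q5} has 5 states.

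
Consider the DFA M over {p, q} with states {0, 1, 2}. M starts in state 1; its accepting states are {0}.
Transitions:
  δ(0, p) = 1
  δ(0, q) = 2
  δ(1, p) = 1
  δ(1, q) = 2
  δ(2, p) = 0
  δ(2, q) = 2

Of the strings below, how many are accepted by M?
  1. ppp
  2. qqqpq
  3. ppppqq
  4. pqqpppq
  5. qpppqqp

ppp: rejected
qqqpq: rejected
ppppqq: rejected
pqqpppq: rejected
qpppqqp: accepted

1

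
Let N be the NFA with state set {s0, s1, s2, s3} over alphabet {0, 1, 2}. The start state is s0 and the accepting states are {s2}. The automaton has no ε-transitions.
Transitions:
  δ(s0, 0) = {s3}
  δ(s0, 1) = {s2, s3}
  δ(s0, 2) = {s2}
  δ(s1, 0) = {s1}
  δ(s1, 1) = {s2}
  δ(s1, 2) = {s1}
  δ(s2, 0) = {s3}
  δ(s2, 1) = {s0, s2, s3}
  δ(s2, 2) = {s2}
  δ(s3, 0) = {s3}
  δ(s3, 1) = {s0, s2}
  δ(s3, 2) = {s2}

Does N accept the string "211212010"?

Start: {s0}
read 2: {s2}
read 1: {s0, s2, s3}
read 1: {s0, s2, s3}
read 2: {s2}
read 1: {s0, s2, s3}
read 2: {s2}
read 0: {s3}
read 1: {s0, s2}
read 0: {s3}
Reachable ∩ accepting = {} — empty.

rejected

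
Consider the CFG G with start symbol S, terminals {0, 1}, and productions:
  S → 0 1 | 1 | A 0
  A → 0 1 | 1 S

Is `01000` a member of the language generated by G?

no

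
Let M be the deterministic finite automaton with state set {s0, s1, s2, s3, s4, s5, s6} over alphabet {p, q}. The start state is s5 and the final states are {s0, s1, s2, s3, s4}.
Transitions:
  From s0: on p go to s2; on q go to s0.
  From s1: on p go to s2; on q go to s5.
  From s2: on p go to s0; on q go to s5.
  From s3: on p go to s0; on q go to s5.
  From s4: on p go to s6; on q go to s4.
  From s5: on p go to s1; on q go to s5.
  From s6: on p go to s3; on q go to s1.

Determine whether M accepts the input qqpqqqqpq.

s5 --q--> s5
s5 --q--> s5
s5 --p--> s1
s1 --q--> s5
s5 --q--> s5
s5 --q--> s5
s5 --q--> s5
s5 --p--> s1
s1 --q--> s5
End in state s5, which is not an accepting state.

rejected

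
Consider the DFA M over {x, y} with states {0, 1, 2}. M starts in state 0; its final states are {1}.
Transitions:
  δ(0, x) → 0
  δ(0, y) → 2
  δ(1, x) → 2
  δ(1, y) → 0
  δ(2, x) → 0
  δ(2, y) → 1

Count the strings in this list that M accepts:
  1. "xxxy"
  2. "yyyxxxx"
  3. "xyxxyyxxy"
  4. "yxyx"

"xxxy": rejected
"yyyxxxx": rejected
"xyxxyyxxy": rejected
"yxyx": rejected

0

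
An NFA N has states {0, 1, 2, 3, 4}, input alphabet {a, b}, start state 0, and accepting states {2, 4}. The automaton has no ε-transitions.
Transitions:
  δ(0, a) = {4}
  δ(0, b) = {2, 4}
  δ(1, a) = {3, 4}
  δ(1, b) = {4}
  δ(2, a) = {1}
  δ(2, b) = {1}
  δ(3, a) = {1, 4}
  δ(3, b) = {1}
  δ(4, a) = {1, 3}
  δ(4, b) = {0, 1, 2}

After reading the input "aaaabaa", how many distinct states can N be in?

Start: {0}
read a: {4}
read a: {1, 3}
read a: {1, 3, 4}
read a: {1, 3, 4}
read b: {0, 1, 2, 4}
read a: {1, 3, 4}
read a: {1, 3, 4}
Final reachable set {1, 3, 4} has 3 states.

3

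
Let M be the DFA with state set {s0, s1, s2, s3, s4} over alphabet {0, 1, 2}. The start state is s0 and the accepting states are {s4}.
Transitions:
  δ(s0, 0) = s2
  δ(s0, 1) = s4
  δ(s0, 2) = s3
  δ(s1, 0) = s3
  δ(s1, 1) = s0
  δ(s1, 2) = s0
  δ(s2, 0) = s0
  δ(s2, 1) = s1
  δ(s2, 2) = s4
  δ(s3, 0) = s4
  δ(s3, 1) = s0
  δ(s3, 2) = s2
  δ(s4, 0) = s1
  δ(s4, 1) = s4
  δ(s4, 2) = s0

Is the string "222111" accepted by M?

accepted

s0 --2--> s3
s3 --2--> s2
s2 --2--> s4
s4 --1--> s4
s4 --1--> s4
s4 --1--> s4
End in state s4, which is an accepting state.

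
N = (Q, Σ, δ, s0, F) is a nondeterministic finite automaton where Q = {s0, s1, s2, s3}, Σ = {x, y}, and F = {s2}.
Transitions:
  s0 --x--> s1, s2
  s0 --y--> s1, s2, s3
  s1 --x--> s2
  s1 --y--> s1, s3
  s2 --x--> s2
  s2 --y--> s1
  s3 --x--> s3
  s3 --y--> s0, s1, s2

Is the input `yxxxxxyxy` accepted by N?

rejected

Start: {s0}
read y: {s1, s2, s3}
read x: {s2, s3}
read x: {s2, s3}
read x: {s2, s3}
read x: {s2, s3}
read x: {s2, s3}
read y: {s0, s1, s2}
read x: {s1, s2}
read y: {s1, s3}
Reachable ∩ accepting = {} — empty.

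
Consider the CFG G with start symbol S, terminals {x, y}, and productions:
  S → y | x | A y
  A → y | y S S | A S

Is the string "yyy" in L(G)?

yes

S ⇒ Ay ⇒ ASy ⇒ ySy ⇒ yyy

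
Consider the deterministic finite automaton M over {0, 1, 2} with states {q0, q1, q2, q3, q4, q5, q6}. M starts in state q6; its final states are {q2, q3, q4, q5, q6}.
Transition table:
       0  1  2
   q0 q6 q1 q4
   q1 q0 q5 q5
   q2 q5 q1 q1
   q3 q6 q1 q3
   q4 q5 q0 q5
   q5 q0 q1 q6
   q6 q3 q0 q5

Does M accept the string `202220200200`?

q6 --2--> q5
q5 --0--> q0
q0 --2--> q4
q4 --2--> q5
q5 --2--> q6
q6 --0--> q3
q3 --2--> q3
q3 --0--> q6
q6 --0--> q3
q3 --2--> q3
q3 --0--> q6
q6 --0--> q3
End in state q3, which is an accepting state.

accepted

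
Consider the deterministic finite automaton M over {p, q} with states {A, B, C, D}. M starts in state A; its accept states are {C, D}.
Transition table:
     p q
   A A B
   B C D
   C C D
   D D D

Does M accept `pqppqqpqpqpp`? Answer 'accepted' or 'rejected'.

accepted

A --p--> A
A --q--> B
B --p--> C
C --p--> C
C --q--> D
D --q--> D
D --p--> D
D --q--> D
D --p--> D
D --q--> D
D --p--> D
D --p--> D
End in state D, which is an accepting state.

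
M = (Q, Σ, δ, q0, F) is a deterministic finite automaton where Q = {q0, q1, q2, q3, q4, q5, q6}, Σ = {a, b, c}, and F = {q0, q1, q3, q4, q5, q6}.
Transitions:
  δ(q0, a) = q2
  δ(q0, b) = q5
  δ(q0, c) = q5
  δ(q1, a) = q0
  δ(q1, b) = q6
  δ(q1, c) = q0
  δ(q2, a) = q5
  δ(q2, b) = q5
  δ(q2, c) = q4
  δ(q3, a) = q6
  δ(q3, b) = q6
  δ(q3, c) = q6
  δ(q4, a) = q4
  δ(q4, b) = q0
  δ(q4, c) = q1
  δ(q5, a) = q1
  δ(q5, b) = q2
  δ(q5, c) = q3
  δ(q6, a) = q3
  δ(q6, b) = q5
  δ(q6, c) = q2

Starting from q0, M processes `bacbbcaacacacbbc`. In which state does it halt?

q0 --b--> q5
q5 --a--> q1
q1 --c--> q0
q0 --b--> q5
q5 --b--> q2
q2 --c--> q4
q4 --a--> q4
q4 --a--> q4
q4 --c--> q1
q1 --a--> q0
q0 --c--> q5
q5 --a--> q1
q1 --c--> q0
q0 --b--> q5
q5 --b--> q2
q2 --c--> q4

q4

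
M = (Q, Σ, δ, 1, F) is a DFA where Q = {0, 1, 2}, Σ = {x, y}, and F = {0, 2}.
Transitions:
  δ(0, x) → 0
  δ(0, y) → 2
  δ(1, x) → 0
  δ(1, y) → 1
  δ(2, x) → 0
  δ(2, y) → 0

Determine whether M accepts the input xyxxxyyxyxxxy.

accepted

1 --x--> 0
0 --y--> 2
2 --x--> 0
0 --x--> 0
0 --x--> 0
0 --y--> 2
2 --y--> 0
0 --x--> 0
0 --y--> 2
2 --x--> 0
0 --x--> 0
0 --x--> 0
0 --y--> 2
End in state 2, which is an accepting state.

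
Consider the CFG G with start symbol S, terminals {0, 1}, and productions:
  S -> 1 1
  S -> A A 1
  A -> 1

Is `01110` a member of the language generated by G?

no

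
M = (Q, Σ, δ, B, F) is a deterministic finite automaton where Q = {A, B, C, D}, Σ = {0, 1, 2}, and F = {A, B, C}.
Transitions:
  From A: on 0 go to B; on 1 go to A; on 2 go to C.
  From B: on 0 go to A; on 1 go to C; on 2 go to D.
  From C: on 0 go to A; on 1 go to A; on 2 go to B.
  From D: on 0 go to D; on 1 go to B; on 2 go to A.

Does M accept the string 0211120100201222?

B --0--> A
A --2--> C
C --1--> A
A --1--> A
A --1--> A
A --2--> C
C --0--> A
A --1--> A
A --0--> B
B --0--> A
A --2--> C
C --0--> A
A --1--> A
A --2--> C
C --2--> B
B --2--> D
End in state D, which is not an accepting state.

rejected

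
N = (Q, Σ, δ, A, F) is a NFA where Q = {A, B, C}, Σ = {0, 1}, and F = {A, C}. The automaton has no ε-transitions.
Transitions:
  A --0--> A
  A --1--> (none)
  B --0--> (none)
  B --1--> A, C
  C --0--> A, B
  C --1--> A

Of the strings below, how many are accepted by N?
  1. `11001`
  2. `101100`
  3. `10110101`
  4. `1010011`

`11001`: rejected
`101100`: rejected
`10110101`: rejected
`1010011`: rejected

0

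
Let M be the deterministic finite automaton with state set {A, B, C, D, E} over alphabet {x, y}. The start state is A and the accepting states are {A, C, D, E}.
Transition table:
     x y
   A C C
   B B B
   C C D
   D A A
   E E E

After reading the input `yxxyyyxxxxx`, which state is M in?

C

A --y--> C
C --x--> C
C --x--> C
C --y--> D
D --y--> A
A --y--> C
C --x--> C
C --x--> C
C --x--> C
C --x--> C
C --x--> C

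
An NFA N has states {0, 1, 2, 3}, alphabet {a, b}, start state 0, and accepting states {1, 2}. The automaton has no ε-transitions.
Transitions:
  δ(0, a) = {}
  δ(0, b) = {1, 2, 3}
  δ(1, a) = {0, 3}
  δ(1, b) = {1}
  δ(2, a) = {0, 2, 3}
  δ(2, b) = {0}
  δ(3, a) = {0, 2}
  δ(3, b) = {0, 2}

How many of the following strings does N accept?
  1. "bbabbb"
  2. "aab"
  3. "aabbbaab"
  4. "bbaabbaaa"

"bbabbb": accepted
"aab": rejected
"aabbbaab": rejected
"bbaabbaaa": accepted

2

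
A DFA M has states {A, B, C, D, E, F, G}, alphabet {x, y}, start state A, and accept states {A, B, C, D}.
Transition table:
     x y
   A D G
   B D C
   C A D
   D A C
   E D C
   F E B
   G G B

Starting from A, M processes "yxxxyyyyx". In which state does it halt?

A --y--> G
G --x--> G
G --x--> G
G --x--> G
G --y--> B
B --y--> C
C --y--> D
D --y--> C
C --x--> A

A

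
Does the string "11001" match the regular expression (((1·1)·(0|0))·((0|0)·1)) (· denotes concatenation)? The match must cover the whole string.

yes

Split as 110·01: ((1·1)·(0|0)) matches 110 and ((0|0)·1) matches 01.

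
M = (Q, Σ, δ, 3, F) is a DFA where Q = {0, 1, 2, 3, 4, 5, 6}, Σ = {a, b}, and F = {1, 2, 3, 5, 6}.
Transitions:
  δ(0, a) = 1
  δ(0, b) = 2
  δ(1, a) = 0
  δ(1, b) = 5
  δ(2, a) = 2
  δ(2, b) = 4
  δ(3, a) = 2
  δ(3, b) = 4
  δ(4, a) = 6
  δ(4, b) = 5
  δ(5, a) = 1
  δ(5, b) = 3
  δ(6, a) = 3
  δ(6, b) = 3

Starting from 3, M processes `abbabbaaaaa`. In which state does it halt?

2

3 --a--> 2
2 --b--> 4
4 --b--> 5
5 --a--> 1
1 --b--> 5
5 --b--> 3
3 --a--> 2
2 --a--> 2
2 --a--> 2
2 --a--> 2
2 --a--> 2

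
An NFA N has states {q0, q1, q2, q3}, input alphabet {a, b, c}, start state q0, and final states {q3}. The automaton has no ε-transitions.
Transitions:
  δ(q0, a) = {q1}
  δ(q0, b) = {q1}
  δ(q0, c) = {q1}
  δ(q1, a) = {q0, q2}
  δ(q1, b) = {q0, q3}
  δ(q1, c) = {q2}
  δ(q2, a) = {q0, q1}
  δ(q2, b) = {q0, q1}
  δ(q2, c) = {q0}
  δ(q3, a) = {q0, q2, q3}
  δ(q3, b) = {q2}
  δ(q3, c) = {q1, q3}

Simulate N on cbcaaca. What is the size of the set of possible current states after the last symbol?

Start: {q0}
read c: {q1}
read b: {q0, q3}
read c: {q1, q3}
read a: {q0, q2, q3}
read a: {q0, q1, q2, q3}
read c: {q0, q1, q2, q3}
read a: {q0, q1, q2, q3}
Final reachable set {q0, q1, q2, q3} has 4 states.

4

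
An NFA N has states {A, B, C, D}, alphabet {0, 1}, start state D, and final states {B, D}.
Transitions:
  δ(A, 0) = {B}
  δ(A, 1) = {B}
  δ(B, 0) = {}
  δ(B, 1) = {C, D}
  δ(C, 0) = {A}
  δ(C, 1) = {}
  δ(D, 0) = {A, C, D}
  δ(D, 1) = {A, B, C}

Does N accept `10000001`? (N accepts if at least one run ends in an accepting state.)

rejected

Start: {D}
read 1: {A, B, C}
read 0: {A, B}
read 0: {B}
read 0: {}
The reachable set is empty and stays empty for the remaining 4 symbols.
Reachable ∩ accepting = {} — empty.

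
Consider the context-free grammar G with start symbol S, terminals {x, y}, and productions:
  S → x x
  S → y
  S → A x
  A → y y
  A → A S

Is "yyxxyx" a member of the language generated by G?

S ⇒ Ax ⇒ ASx ⇒ ASSx ⇒ yySSx ⇒ yyxxSx ⇒ yyxxyx

yes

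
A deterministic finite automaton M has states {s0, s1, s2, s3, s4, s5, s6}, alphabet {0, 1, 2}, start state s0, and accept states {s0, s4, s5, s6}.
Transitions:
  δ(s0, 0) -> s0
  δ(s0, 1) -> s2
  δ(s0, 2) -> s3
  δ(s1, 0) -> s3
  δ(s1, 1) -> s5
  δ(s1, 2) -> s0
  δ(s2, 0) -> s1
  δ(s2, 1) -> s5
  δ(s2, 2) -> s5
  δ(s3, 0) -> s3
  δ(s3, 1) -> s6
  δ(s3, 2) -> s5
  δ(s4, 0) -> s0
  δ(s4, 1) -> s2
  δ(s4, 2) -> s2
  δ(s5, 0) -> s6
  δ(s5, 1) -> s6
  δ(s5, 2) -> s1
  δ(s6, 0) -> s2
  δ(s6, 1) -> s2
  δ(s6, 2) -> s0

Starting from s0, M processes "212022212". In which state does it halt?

s0 --2--> s3
s3 --1--> s6
s6 --2--> s0
s0 --0--> s0
s0 --2--> s3
s3 --2--> s5
s5 --2--> s1
s1 --1--> s5
s5 --2--> s1

s1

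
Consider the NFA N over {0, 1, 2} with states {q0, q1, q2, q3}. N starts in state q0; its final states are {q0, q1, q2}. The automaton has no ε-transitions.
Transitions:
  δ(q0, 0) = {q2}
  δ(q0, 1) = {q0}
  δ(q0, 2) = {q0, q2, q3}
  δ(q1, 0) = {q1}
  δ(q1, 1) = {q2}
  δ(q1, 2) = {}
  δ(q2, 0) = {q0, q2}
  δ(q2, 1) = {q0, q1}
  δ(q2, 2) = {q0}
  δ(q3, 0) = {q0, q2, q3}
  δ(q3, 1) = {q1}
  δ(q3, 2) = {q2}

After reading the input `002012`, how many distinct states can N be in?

3

Start: {q0}
read 0: {q2}
read 0: {q0, q2}
read 2: {q0, q2, q3}
read 0: {q0, q2, q3}
read 1: {q0, q1}
read 2: {q0, q2, q3}
Final reachable set {q0, q2, q3} has 3 states.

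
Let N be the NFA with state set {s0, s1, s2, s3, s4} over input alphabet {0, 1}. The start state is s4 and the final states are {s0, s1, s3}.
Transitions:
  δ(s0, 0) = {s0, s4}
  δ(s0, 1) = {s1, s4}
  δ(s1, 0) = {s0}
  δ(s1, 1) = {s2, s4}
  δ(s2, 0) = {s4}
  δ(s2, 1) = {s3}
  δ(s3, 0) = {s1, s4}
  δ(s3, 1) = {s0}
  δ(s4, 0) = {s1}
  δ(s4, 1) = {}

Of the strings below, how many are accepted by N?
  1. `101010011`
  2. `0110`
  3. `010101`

1

`101010011`: rejected
`0110`: accepted
`010101`: rejected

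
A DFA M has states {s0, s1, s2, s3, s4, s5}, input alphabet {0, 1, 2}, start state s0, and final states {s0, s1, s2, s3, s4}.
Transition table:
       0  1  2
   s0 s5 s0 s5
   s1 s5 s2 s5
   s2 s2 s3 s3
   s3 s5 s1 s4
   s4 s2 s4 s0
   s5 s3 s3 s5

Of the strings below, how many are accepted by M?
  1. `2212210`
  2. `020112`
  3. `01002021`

`2212210`: rejected
`020112`: accepted
`01002021`: accepted

2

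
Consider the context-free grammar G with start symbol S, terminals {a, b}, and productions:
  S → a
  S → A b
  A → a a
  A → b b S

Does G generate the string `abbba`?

no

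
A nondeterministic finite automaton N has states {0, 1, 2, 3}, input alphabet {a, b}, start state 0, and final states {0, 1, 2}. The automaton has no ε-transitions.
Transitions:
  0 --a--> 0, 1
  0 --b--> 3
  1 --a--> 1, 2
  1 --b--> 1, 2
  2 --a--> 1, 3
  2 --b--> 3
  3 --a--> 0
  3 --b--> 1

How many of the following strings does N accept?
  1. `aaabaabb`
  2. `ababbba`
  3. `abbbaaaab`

`aaabaabb`: accepted
`ababbba`: accepted
`abbbaaaab`: accepted

3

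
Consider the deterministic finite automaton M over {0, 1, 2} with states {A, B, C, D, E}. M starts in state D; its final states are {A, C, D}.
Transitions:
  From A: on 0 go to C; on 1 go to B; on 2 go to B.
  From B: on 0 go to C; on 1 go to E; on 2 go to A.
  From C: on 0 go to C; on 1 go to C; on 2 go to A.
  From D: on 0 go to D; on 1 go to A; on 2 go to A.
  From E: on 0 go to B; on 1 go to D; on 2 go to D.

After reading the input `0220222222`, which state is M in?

B

D --0--> D
D --2--> A
A --2--> B
B --0--> C
C --2--> A
A --2--> B
B --2--> A
A --2--> B
B --2--> A
A --2--> B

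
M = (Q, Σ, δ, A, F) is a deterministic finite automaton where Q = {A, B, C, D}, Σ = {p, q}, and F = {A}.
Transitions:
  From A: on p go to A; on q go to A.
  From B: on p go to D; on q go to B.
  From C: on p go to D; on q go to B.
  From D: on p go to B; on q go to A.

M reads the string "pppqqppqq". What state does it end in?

A

A --p--> A
A --p--> A
A --p--> A
A --q--> A
A --q--> A
A --p--> A
A --p--> A
A --q--> A
A --q--> A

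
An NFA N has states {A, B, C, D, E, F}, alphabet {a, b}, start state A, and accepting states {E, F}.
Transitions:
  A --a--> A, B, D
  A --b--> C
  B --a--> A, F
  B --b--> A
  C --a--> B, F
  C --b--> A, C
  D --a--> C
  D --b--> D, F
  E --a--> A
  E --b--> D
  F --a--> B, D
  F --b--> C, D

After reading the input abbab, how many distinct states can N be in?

Start: {A}
read a: {A, B, D}
read b: {A, C, D, F}
read b: {A, C, D, F}
read a: {A, B, C, D, F}
read b: {A, C, D, F}
Final reachable set {A, C, D, F} has 4 states.

4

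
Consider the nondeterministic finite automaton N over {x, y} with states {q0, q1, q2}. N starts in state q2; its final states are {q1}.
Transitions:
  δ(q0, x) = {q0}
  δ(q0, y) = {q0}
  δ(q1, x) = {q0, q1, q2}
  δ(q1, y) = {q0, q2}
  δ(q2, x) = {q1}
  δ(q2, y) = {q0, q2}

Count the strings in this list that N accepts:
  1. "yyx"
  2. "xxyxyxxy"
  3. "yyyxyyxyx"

2

"yyx": accepted
"xxyxyxxy": rejected
"yyyxyyxyx": accepted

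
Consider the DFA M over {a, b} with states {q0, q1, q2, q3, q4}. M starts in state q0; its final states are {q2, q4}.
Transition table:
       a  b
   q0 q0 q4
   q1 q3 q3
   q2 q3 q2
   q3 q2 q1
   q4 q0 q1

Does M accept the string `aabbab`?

rejected

q0 --a--> q0
q0 --a--> q0
q0 --b--> q4
q4 --b--> q1
q1 --a--> q3
q3 --b--> q1
End in state q1, which is not an accepting state.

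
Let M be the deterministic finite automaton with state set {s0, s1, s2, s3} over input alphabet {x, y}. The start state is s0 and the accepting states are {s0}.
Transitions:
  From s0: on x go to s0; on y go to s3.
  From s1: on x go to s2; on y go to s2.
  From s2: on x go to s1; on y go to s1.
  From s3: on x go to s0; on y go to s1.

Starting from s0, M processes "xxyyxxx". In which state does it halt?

s2

s0 --x--> s0
s0 --x--> s0
s0 --y--> s3
s3 --y--> s1
s1 --x--> s2
s2 --x--> s1
s1 --x--> s2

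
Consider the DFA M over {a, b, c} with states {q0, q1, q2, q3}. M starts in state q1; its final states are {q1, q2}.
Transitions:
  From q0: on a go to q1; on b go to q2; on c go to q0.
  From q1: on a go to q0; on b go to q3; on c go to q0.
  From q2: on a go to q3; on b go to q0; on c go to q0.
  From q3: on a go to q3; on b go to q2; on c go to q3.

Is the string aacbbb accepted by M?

q1 --a--> q0
q0 --a--> q1
q1 --c--> q0
q0 --b--> q2
q2 --b--> q0
q0 --b--> q2
End in state q2, which is an accepting state.

accepted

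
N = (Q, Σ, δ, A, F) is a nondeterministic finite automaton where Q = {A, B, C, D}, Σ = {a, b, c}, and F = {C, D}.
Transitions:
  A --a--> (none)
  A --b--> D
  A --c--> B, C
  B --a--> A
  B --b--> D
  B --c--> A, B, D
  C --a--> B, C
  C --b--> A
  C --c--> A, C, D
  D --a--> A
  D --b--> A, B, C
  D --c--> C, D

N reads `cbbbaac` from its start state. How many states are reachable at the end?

Start: {A}
read c: {B, C}
read b: {A, D}
read b: {A, B, C, D}
read b: {A, B, C, D}
read a: {A, B, C}
read a: {A, B, C}
read c: {A, B, C, D}
Final reachable set {A, B, C, D} has 4 states.

4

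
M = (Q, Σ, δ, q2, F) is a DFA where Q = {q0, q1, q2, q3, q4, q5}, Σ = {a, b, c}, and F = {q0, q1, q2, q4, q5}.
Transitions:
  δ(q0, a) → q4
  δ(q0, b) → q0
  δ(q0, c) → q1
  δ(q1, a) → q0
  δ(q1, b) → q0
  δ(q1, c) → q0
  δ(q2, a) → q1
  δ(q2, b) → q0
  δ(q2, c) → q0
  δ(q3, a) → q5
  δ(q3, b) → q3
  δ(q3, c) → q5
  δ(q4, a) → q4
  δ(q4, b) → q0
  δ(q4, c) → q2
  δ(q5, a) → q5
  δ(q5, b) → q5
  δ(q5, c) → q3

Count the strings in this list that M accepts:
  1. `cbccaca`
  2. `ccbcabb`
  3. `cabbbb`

`cbccaca`: accepted
`ccbcabb`: accepted
`cabbbb`: accepted

3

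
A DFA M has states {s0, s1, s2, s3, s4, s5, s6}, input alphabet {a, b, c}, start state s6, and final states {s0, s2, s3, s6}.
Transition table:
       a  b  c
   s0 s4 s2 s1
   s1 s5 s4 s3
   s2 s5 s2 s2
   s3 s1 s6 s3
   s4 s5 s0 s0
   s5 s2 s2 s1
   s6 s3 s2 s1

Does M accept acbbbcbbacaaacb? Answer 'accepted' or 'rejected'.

rejected

s6 --a--> s3
s3 --c--> s3
s3 --b--> s6
s6 --b--> s2
s2 --b--> s2
s2 --c--> s2
s2 --b--> s2
s2 --b--> s2
s2 --a--> s5
s5 --c--> s1
s1 --a--> s5
s5 --a--> s2
s2 --a--> s5
s5 --c--> s1
s1 --b--> s4
End in state s4, which is not an accepting state.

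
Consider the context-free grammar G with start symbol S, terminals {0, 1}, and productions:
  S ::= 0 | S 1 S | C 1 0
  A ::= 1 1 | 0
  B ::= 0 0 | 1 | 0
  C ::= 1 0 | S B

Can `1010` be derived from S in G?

S ⇒ C10 ⇒ 1010

yes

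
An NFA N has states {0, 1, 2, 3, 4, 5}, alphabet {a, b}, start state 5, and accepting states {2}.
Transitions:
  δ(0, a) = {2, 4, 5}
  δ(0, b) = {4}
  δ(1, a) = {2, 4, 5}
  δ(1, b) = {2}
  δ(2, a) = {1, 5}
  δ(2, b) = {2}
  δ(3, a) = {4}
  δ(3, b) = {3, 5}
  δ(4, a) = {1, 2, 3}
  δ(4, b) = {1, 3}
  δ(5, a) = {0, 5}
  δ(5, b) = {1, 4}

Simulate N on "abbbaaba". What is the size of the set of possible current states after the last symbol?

Start: {5}
read a: {0, 5}
read b: {1, 4}
read b: {1, 2, 3}
read b: {2, 3, 5}
read a: {0, 1, 4, 5}
read a: {0, 1, 2, 3, 4, 5}
read b: {1, 2, 3, 4, 5}
read a: {0, 1, 2, 3, 4, 5}
Final reachable set {0, 1, 2, 3, 4, 5} has 6 states.

6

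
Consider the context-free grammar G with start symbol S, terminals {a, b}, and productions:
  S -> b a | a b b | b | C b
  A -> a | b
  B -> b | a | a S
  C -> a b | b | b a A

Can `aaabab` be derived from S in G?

no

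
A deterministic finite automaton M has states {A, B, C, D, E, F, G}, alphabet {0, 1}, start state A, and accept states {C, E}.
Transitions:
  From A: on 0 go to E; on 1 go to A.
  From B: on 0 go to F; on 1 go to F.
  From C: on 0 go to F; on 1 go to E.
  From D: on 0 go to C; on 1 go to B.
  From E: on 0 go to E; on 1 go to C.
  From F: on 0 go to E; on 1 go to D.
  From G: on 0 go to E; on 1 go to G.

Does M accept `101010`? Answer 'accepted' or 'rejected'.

accepted

A --1--> A
A --0--> E
E --1--> C
C --0--> F
F --1--> D
D --0--> C
End in state C, which is an accepting state.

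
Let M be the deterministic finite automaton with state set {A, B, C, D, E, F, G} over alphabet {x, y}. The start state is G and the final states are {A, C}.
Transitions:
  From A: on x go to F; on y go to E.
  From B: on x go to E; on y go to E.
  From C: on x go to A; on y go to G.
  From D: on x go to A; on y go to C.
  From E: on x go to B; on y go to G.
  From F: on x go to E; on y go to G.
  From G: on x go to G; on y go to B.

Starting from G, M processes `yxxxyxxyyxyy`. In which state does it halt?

G

G --y--> B
B --x--> E
E --x--> B
B --x--> E
E --y--> G
G --x--> G
G --x--> G
G --y--> B
B --y--> E
E --x--> B
B --y--> E
E --y--> G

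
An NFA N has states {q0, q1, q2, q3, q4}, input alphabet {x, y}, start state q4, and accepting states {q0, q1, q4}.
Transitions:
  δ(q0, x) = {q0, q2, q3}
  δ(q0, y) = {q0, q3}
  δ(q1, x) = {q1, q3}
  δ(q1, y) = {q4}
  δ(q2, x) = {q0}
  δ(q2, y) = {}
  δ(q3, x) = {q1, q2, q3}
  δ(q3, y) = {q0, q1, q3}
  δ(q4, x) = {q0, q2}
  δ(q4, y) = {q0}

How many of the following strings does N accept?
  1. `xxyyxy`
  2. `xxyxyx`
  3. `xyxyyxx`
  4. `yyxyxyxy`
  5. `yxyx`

`xxyyxy`: accepted
`xxyxyx`: accepted
`xyxyyxx`: accepted
`yyxyxyxy`: accepted
`yxyx`: accepted

5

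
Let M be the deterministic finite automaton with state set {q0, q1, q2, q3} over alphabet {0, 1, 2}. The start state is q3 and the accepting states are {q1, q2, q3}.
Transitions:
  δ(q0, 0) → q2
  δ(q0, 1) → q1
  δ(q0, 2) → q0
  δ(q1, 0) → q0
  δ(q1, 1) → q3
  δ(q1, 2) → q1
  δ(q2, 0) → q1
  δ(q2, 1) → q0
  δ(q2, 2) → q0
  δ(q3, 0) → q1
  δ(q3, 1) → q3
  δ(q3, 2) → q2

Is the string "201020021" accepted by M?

accepted

q3 --2--> q2
q2 --0--> q1
q1 --1--> q3
q3 --0--> q1
q1 --2--> q1
q1 --0--> q0
q0 --0--> q2
q2 --2--> q0
q0 --1--> q1
End in state q1, which is an accepting state.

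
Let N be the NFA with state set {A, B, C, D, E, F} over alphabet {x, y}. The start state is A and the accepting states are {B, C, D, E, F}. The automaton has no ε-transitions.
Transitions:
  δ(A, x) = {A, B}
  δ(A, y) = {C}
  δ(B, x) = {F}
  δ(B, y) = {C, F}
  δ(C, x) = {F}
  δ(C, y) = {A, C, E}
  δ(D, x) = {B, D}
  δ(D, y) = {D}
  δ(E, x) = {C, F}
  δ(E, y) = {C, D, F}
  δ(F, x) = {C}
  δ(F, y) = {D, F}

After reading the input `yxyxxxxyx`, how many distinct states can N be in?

Start: {A}
read y: {C}
read x: {F}
read y: {D, F}
read x: {B, C, D}
read x: {B, D, F}
read x: {B, C, D, F}
read x: {B, C, D, F}
read y: {A, C, D, E, F}
read x: {A, B, C, D, F}
Final reachable set {A, B, C, D, F} has 5 states.

5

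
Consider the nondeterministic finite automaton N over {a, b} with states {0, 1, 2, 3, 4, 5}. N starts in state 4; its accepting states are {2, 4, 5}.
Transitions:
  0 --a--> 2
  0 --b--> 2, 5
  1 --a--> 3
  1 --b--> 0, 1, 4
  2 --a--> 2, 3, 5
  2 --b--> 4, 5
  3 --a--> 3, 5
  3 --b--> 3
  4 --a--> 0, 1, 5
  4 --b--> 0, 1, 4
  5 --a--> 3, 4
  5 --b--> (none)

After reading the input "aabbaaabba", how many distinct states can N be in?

Start: {4}
read a: {0, 1, 5}
read a: {2, 3, 4}
read b: {0, 1, 3, 4, 5}
read b: {0, 1, 2, 3, 4, 5}
read a: {0, 1, 2, 3, 4, 5}
read a: {0, 1, 2, 3, 4, 5}
read a: {0, 1, 2, 3, 4, 5}
read b: {0, 1, 2, 3, 4, 5}
read b: {0, 1, 2, 3, 4, 5}
read a: {0, 1, 2, 3, 4, 5}
Final reachable set {0, 1, 2, 3, 4, 5} has 6 states.

6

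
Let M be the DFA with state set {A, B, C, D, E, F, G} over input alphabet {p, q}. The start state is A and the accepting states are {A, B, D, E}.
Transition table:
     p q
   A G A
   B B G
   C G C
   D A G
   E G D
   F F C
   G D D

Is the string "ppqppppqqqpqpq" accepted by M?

A --p--> G
G --p--> D
D --q--> G
G --p--> D
D --p--> A
A --p--> G
G --p--> D
D --q--> G
G --q--> D
D --q--> G
G --p--> D
D --q--> G
G --p--> D
D --q--> G
End in state G, which is not an accepting state.

rejected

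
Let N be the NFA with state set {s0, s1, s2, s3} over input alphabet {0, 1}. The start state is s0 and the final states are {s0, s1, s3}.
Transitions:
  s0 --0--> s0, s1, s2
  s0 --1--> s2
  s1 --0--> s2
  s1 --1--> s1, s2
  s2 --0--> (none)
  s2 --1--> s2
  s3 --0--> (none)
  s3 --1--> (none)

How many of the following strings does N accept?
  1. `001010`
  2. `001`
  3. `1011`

`001010`: rejected
`001`: accepted
`1011`: rejected

1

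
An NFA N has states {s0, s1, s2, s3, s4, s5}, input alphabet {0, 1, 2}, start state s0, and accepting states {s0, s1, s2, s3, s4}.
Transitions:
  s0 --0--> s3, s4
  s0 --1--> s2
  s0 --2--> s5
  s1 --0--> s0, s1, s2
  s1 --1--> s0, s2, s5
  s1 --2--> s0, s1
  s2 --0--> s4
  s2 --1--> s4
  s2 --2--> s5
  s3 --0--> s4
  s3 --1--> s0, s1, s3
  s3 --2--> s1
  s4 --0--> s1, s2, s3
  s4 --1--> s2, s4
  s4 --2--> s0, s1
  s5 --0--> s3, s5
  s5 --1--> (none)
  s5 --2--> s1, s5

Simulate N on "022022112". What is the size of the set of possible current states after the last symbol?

Start: {s0}
read 0: {s3, s4}
read 2: {s0, s1}
read 2: {s0, s1, s5}
read 0: {s0, s1, s2, s3, s4, s5}
read 2: {s0, s1, s5}
read 2: {s0, s1, s5}
read 1: {s0, s2, s5}
read 1: {s2, s4}
read 2: {s0, s1, s5}
Final reachable set {s0, s1, s5} has 3 states.

3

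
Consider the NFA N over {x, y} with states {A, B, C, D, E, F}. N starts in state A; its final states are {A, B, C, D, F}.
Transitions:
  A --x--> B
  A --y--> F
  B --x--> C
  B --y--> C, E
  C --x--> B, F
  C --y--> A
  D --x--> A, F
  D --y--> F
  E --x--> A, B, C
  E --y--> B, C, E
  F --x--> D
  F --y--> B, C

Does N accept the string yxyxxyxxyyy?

accepted

Start: {A}
read y: {F}
read x: {D}
read y: {F}
read x: {D}
read x: {A, F}
read y: {B, C, F}
read x: {B, C, D, F}
read x: {A, B, C, D, F}
read y: {A, B, C, E, F}
read y: {A, B, C, E, F}
read y: {A, B, C, E, F}
Reachable ∩ accepting = {A, B, C, F} — nonempty.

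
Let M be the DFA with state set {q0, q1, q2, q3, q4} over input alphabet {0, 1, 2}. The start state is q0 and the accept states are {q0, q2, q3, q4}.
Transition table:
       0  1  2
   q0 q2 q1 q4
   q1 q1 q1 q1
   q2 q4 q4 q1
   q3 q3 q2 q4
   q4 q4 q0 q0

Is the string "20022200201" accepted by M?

q0 --2--> q4
q4 --0--> q4
q4 --0--> q4
q4 --2--> q0
q0 --2--> q4
q4 --2--> q0
q0 --0--> q2
q2 --0--> q4
q4 --2--> q0
q0 --0--> q2
q2 --1--> q4
End in state q4, which is an accepting state.

accepted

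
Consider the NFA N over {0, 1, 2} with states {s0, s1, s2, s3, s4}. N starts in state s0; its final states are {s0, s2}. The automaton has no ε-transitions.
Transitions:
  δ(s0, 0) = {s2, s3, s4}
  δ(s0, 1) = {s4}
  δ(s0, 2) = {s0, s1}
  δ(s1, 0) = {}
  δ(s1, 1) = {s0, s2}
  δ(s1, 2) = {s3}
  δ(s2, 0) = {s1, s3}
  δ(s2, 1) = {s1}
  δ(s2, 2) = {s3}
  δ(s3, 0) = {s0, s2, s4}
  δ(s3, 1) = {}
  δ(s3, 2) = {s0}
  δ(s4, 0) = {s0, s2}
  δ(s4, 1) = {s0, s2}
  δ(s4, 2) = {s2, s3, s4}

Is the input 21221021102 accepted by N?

Start: {s0}
read 2: {s0, s1}
read 1: {s0, s2, s4}
read 2: {s0, s1, s2, s3, s4}
read 2: {s0, s1, s2, s3, s4}
read 1: {s0, s1, s2, s4}
read 0: {s0, s1, s2, s3, s4}
read 2: {s0, s1, s2, s3, s4}
read 1: {s0, s1, s2, s4}
read 1: {s0, s1, s2, s4}
read 0: {s0, s1, s2, s3, s4}
read 2: {s0, s1, s2, s3, s4}
Reachable ∩ accepting = {s0, s2} — nonempty.

accepted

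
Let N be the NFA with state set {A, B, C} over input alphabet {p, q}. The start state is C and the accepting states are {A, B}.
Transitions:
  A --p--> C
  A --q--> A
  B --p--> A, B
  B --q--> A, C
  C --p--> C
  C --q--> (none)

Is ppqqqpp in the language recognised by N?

Start: {C}
read p: {C}
read p: {C}
read q: {}
The reachable set is empty and stays empty for the remaining 4 symbols.
Reachable ∩ accepting = {} — empty.

rejected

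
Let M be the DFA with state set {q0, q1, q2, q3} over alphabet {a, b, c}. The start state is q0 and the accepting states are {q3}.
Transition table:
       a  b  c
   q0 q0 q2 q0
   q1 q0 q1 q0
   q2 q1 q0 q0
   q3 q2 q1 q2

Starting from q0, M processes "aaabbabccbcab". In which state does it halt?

q0 --a--> q0
q0 --a--> q0
q0 --a--> q0
q0 --b--> q2
q2 --b--> q0
q0 --a--> q0
q0 --b--> q2
q2 --c--> q0
q0 --c--> q0
q0 --b--> q2
q2 --c--> q0
q0 --a--> q0
q0 --b--> q2

q2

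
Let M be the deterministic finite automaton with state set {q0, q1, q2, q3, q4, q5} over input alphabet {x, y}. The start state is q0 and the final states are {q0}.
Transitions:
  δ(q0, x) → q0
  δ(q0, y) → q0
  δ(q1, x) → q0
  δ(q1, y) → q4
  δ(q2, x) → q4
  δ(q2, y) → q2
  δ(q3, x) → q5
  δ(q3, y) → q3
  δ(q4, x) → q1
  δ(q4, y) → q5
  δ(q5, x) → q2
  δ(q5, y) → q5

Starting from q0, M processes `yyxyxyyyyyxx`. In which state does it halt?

q0 --y--> q0
q0 --y--> q0
q0 --x--> q0
q0 --y--> q0
q0 --x--> q0
q0 --y--> q0
q0 --y--> q0
q0 --y--> q0
q0 --y--> q0
q0 --y--> q0
q0 --x--> q0
q0 --x--> q0

q0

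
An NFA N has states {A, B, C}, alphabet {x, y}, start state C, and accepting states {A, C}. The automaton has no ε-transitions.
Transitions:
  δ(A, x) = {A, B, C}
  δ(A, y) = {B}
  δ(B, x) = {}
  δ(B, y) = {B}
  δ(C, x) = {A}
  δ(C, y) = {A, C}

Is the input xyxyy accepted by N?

Start: {C}
read x: {A}
read y: {B}
read x: {}
The reachable set is empty and stays empty for the remaining 2 symbols.
Reachable ∩ accepting = {} — empty.

rejected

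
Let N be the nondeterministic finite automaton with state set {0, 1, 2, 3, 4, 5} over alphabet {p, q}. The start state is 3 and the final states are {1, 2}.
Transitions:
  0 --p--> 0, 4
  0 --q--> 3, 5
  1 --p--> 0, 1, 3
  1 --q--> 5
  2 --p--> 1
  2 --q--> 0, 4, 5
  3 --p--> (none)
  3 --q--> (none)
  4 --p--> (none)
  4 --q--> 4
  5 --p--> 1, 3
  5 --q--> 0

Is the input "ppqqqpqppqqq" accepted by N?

Start: {3}
read p: {}
The reachable set is empty and stays empty for the remaining 11 symbols.
Reachable ∩ accepting = {} — empty.

rejected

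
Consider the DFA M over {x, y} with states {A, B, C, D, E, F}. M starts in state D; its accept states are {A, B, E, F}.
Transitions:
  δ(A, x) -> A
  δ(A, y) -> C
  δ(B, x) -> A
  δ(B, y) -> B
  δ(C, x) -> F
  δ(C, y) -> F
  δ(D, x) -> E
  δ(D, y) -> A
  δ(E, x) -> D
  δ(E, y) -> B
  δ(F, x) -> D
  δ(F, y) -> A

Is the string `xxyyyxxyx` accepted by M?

D --x--> E
E --x--> D
D --y--> A
A --y--> C
C --y--> F
F --x--> D
D --x--> E
E --y--> B
B --x--> A
End in state A, which is an accepting state.

accepted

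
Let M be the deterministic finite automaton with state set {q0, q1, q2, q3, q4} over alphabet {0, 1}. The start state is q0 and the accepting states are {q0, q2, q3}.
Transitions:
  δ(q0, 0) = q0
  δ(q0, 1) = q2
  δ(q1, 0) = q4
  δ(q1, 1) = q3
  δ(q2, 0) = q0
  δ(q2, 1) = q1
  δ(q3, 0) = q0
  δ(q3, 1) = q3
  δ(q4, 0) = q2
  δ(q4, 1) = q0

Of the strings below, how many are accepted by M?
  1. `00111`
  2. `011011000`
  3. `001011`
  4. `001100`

3

`00111`: accepted
`011011000`: accepted
`001011`: rejected
`001100`: accepted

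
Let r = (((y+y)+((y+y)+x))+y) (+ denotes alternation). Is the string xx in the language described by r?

no

Neither ((y+y)+((y+y)+x)) nor y matches xx.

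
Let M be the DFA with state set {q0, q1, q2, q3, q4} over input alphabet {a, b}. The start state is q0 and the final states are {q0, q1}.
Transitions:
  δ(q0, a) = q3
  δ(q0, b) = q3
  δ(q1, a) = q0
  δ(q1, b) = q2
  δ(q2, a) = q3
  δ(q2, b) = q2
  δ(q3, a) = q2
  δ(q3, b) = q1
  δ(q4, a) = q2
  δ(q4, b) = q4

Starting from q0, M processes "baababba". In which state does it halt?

q0 --b--> q3
q3 --a--> q2
q2 --a--> q3
q3 --b--> q1
q1 --a--> q0
q0 --b--> q3
q3 --b--> q1
q1 --a--> q0

q0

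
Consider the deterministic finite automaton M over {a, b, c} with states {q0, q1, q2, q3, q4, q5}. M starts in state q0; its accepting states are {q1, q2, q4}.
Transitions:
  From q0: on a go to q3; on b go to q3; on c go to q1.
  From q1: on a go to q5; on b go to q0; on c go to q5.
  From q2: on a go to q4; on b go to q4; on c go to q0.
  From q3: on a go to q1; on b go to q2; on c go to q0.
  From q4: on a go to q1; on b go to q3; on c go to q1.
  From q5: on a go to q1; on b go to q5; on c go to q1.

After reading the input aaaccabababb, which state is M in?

q0 --a--> q3
q3 --a--> q1
q1 --a--> q5
q5 --c--> q1
q1 --c--> q5
q5 --a--> q1
q1 --b--> q0
q0 --a--> q3
q3 --b--> q2
q2 --a--> q4
q4 --b--> q3
q3 --b--> q2

q2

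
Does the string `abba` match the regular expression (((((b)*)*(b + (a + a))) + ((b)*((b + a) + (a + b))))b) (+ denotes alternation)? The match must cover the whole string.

no

No split of abba into u·v has ((((b)*)*(b+(a+a)))+((b)*((b+a)+(a+b)))) matching u and b matching v.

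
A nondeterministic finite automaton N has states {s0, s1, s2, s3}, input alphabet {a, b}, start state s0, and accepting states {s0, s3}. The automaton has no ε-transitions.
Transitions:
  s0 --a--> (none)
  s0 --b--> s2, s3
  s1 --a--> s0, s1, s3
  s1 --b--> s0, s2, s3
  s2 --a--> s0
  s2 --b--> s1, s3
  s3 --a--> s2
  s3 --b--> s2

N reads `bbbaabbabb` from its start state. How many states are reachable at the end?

4

Start: {s0}
read b: {s2, s3}
read b: {s1, s2, s3}
read b: {s0, s1, s2, s3}
read a: {s0, s1, s2, s3}
read a: {s0, s1, s2, s3}
read b: {s0, s1, s2, s3}
read b: {s0, s1, s2, s3}
read a: {s0, s1, s2, s3}
read b: {s0, s1, s2, s3}
read b: {s0, s1, s2, s3}
Final reachable set {s0, s1, s2, s3} has 4 states.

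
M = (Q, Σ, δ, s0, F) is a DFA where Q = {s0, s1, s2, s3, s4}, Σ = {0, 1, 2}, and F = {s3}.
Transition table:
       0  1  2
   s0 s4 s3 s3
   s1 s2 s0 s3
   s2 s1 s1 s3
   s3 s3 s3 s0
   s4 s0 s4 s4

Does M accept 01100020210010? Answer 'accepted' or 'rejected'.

s0 --0--> s4
s4 --1--> s4
s4 --1--> s4
s4 --0--> s0
s0 --0--> s4
s4 --0--> s0
s0 --2--> s3
s3 --0--> s3
s3 --2--> s0
s0 --1--> s3
s3 --0--> s3
s3 --0--> s3
s3 --1--> s3
s3 --0--> s3
End in state s3, which is an accepting state.

accepted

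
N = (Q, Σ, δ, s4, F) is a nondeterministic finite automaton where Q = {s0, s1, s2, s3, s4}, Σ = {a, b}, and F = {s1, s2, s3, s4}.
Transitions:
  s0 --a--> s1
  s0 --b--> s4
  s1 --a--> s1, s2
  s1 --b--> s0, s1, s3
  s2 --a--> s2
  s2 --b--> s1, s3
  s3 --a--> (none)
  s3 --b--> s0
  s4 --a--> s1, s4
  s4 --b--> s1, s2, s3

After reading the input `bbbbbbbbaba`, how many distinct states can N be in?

Start: {s4}
read b: {s1, s2, s3}
read b: {s0, s1, s3}
read b: {s0, s1, s3, s4}
read b: {s0, s1, s2, s3, s4}
read b: {s0, s1, s2, s3, s4}
read b: {s0, s1, s2, s3, s4}
read b: {s0, s1, s2, s3, s4}
read b: {s0, s1, s2, s3, s4}
read a: {s1, s2, s4}
read b: {s0, s1, s2, s3}
read a: {s1, s2}
Final reachable set {s1, s2} has 2 states.

2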